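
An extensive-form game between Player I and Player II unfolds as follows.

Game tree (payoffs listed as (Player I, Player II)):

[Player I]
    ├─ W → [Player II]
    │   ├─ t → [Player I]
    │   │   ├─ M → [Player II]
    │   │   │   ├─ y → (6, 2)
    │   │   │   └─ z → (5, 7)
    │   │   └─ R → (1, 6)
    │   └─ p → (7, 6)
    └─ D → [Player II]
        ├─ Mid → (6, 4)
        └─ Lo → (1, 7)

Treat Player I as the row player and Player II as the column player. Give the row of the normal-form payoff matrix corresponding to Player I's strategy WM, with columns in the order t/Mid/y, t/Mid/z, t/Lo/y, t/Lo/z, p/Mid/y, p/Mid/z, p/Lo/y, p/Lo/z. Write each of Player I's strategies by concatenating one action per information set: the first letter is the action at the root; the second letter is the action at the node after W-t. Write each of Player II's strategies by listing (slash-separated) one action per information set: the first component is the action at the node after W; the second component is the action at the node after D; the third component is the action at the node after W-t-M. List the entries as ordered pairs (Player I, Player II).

vs t/Mid/y: Player I plays W → Player II plays t at [W] → Player I plays M at [W-t] → Player II plays y at [W-t-M] → (6, 2)
vs t/Mid/z: Player I plays W → Player II plays t at [W] → Player I plays M at [W-t] → Player II plays z at [W-t-M] → (5, 7)
vs t/Lo/y: Player I plays W → Player II plays t at [W] → Player I plays M at [W-t] → Player II plays y at [W-t-M] → (6, 2)
vs t/Lo/z: Player I plays W → Player II plays t at [W] → Player I plays M at [W-t] → Player II plays z at [W-t-M] → (5, 7)
vs p/Mid/y: Player I plays W → Player II plays p at [W] → (7, 6)
vs p/Mid/z: Player I plays W → Player II plays p at [W] → (7, 6)
vs p/Lo/y: Player I plays W → Player II plays p at [W] → (7, 6)
vs p/Lo/z: Player I plays W → Player II plays p at [W] → (7, 6)

(6,2) (5,7) (6,2) (5,7) (7,6) (7,6) (7,6) (7,6)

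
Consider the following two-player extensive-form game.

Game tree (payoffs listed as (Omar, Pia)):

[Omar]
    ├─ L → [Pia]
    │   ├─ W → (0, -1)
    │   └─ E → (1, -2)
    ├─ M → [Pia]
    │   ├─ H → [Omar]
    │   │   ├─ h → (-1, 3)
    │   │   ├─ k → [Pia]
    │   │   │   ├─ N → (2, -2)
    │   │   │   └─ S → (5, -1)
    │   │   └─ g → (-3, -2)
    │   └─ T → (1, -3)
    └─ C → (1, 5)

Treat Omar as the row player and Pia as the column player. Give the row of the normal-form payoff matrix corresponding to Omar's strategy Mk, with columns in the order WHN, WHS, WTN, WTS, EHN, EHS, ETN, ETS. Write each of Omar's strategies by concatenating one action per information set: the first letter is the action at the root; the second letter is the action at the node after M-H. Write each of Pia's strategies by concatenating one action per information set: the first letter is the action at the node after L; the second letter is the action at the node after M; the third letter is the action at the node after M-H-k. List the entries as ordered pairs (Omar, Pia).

vs WHN: Omar plays M → Pia plays H at [M] → Omar plays k at [M-H] → Pia plays N at [M-H-k] → (2, -2)
vs WHS: Omar plays M → Pia plays H at [M] → Omar plays k at [M-H] → Pia plays S at [M-H-k] → (5, -1)
vs WTN: Omar plays M → Pia plays T at [M] → (1, -3)
vs WTS: Omar plays M → Pia plays T at [M] → (1, -3)
vs EHN: Omar plays M → Pia plays H at [M] → Omar plays k at [M-H] → Pia plays N at [M-H-k] → (2, -2)
vs EHS: Omar plays M → Pia plays H at [M] → Omar plays k at [M-H] → Pia plays S at [M-H-k] → (5, -1)
vs ETN: Omar plays M → Pia plays T at [M] → (1, -3)
vs ETS: Omar plays M → Pia plays T at [M] → (1, -3)

(2,-2) (5,-1) (1,-3) (1,-3) (2,-2) (5,-1) (1,-3) (1,-3)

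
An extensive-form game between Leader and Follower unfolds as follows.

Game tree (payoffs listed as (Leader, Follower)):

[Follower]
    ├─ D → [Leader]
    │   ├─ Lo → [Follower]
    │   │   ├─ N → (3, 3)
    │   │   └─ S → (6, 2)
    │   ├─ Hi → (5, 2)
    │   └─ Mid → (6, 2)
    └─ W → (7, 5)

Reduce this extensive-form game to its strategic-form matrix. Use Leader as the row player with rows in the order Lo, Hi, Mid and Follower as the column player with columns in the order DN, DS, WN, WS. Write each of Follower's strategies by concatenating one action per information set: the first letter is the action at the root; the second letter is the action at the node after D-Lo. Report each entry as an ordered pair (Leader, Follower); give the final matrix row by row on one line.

Lo: (3,3) (6,2) (7,5) (7,5) | Hi: (5,2) (5,2) (7,5) (7,5) | Mid: (6,2) (6,2) (7,5) (7,5)

           DN       DS       WN       WS
  Lo    (3,3)    (6,2)    (7,5)    (7,5)
  Hi    (5,2)    (5,2)    (7,5)    (7,5)
 Mid    (6,2)    (6,2)    (7,5)    (7,5)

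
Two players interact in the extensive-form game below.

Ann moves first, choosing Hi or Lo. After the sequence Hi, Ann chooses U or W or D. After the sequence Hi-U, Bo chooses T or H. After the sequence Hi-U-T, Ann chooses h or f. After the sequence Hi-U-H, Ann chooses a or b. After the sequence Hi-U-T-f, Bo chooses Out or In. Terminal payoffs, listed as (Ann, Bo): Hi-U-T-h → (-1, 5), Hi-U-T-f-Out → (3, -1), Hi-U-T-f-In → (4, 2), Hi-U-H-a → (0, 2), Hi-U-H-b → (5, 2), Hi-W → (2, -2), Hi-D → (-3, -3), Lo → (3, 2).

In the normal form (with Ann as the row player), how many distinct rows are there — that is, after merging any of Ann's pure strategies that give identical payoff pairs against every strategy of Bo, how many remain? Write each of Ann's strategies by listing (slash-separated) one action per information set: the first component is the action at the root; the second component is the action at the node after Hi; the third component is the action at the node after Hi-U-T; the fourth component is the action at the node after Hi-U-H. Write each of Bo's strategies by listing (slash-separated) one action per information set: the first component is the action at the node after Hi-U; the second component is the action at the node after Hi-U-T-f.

7

Ann has 24 pure strategies: Hi/U/h/a, Hi/U/h/b, Hi/U/f/a, Hi/U/f/b, Hi/W/h/a, Hi/W/h/b, Hi/W/f/a, Hi/W/f/b, Hi/D/h/a, Hi/D/h/b, Hi/D/f/a, Hi/D/f/b, Lo/U/h/a, Lo/U/h/b, Lo/U/f/a, Lo/U/f/b, Lo/W/h/a, Lo/W/h/b, Lo/W/f/a, Lo/W/f/b, Lo/D/h/a, Lo/D/h/b, Lo/D/f/a, Lo/D/f/b. Columns: T/Out, T/In, H/Out, H/In.
{Hi/U/h/a} → row (-1,5) (-1,5) (0,2) (0,2)
{Hi/U/h/b} → row (-1,5) (-1,5) (5,2) (5,2)
{Hi/U/f/a} → row (3,-1) (4,2) (0,2) (0,2)
{Hi/U/f/b} → row (3,-1) (4,2) (5,2) (5,2)
{Hi/W/h/a, Hi/W/h/b, Hi/W/f/a, Hi/W/f/b} → row (2,-2) (2,-2) (2,-2) (2,-2)
{Hi/D/h/a, Hi/D/h/b, Hi/D/f/a, Hi/D/f/b} → row (-3,-3) (-3,-3) (-3,-3) (-3,-3)
{Lo/U/h/a, Lo/U/h/b, Lo/U/f/a, Lo/U/f/b, Lo/W/h/a, Lo/W/h/b, Lo/W/f/a, Lo/W/f/b, Lo/D/h/a, Lo/D/h/b, Lo/D/f/a, Lo/D/f/b} → row (3,2) (3,2) (3,2) (3,2)
That's 7 distinct rows out of 24 strategies.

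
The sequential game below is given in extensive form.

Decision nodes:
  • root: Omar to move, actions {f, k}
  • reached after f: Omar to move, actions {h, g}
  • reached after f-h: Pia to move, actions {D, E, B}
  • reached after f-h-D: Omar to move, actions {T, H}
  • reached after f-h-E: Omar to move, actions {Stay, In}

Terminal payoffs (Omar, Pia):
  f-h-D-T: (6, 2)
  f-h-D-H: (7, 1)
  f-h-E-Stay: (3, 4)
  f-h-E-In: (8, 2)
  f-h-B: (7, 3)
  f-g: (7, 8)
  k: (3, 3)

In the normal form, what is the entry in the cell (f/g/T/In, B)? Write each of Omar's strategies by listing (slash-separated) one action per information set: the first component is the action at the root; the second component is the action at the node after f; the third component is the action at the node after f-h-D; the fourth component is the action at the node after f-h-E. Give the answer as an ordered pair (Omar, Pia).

Trace the play path from the root:
  Omar plays f
  Omar plays g at [f]
→ terminal payoff (7, 8).
(Omar's choice at the node after f-h-D is never reached on this path, so it doesn't affect the outcome.)

(7, 8)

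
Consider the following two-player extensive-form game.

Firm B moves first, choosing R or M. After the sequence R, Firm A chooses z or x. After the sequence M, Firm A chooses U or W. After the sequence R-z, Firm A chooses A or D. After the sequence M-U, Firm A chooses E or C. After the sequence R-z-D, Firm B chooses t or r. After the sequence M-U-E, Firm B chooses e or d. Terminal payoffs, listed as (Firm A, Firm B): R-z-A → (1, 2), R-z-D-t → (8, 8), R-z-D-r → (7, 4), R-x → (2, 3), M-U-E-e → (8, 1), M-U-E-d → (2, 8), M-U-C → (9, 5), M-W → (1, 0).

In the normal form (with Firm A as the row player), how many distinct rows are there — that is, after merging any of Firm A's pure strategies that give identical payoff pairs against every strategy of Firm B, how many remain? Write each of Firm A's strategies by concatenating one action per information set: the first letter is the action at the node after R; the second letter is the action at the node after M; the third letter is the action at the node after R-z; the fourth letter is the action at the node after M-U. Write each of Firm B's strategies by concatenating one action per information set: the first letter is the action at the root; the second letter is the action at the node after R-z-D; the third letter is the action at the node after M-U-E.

9

Firm A has 16 pure strategies: zUAE, zUAC, zUDE, zUDC, zWAE, zWAC, zWDE, zWDC, xUAE, xUAC, xUDE, xUDC, xWAE, xWAC, xWDE, xWDC. Columns: Rte, Rtd, Rre, Rrd, Mte, Mtd, Mre, Mrd.
{zUAE} → row (1,2) (1,2) (1,2) (1,2) (8,1) (2,8) (8,1) (2,8)
{zUAC} → row (1,2) (1,2) (1,2) (1,2) (9,5) (9,5) (9,5) (9,5)
{zUDE} → row (8,8) (8,8) (7,4) (7,4) (8,1) (2,8) (8,1) (2,8)
{zUDC} → row (8,8) (8,8) (7,4) (7,4) (9,5) (9,5) (9,5) (9,5)
{zWAE, zWAC} → row (1,2) (1,2) (1,2) (1,2) (1,0) (1,0) (1,0) (1,0)
{zWDE, zWDC} → row (8,8) (8,8) (7,4) (7,4) (1,0) (1,0) (1,0) (1,0)
{xUAE, xUDE} → row (2,3) (2,3) (2,3) (2,3) (8,1) (2,8) (8,1) (2,8)
{xUAC, xUDC} → row (2,3) (2,3) (2,3) (2,3) (9,5) (9,5) (9,5) (9,5)
{xWAE, xWAC, xWDE, xWDC} → row (2,3) (2,3) (2,3) (2,3) (1,0) (1,0) (1,0) (1,0)
That's 9 distinct rows out of 16 strategies.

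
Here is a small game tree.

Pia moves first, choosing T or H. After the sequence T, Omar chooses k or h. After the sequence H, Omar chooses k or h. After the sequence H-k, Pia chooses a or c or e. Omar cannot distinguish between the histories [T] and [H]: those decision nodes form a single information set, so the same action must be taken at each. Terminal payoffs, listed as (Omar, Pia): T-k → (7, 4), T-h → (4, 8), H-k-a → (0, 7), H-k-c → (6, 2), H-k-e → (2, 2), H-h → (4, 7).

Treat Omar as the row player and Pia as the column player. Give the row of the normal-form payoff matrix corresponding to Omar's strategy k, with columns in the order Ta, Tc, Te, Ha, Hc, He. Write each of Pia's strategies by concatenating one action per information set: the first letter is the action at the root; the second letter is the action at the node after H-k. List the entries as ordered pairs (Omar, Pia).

(7,4) (7,4) (7,4) (0,7) (6,2) (2,2)

vs Ta: Pia plays T → Omar plays k at [T] → (7, 4)
vs Tc: Pia plays T → Omar plays k at [T] → (7, 4)
vs Te: Pia plays T → Omar plays k at [T] → (7, 4)
vs Ha: Pia plays H → Omar plays k at [H] → Pia plays a at [H-k] → (0, 7)
vs Hc: Pia plays H → Omar plays k at [H] → Pia plays c at [H-k] → (6, 2)
vs He: Pia plays H → Omar plays k at [H] → Pia plays e at [H-k] → (2, 2)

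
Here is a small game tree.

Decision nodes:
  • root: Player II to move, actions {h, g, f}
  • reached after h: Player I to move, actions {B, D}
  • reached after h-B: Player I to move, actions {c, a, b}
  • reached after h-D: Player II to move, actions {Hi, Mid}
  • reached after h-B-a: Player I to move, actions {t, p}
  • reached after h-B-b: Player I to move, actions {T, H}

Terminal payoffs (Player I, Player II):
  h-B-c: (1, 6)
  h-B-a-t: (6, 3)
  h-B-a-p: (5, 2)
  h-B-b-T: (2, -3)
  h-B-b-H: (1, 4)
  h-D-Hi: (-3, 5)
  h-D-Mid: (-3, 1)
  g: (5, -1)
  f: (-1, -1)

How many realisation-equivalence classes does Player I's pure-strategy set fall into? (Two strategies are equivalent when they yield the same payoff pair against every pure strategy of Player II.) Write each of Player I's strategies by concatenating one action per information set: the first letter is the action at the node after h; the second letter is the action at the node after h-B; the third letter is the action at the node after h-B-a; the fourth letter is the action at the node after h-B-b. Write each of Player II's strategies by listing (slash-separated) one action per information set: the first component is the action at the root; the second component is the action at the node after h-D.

Player I has 24 pure strategies: BctT, BctH, BcpT, BcpH, BatT, BatH, BapT, BapH, BbtT, BbtH, BbpT, BbpH, DctT, DctH, DcpT, DcpH, DatT, DatH, DapT, DapH, DbtT, DbtH, DbpT, DbpH. Columns: h/Hi, h/Mid, g/Hi, g/Mid, f/Hi, f/Mid.
{BctT, BctH, BcpT, BcpH} → row (1,6) (1,6) (5,-1) (5,-1) (-1,-1) (-1,-1)
{BatT, BatH} → row (6,3) (6,3) (5,-1) (5,-1) (-1,-1) (-1,-1)
{BapT, BapH} → row (5,2) (5,2) (5,-1) (5,-1) (-1,-1) (-1,-1)
{BbtT, BbpT} → row (2,-3) (2,-3) (5,-1) (5,-1) (-1,-1) (-1,-1)
{BbtH, BbpH} → row (1,4) (1,4) (5,-1) (5,-1) (-1,-1) (-1,-1)
{DctT, DctH, DcpT, DcpH, DatT, DatH, DapT, DapH, DbtT, DbtH, DbpT, DbpH} → row (-3,5) (-3,1) (5,-1) (5,-1) (-1,-1) (-1,-1)
That's 6 distinct rows out of 24 strategies.

6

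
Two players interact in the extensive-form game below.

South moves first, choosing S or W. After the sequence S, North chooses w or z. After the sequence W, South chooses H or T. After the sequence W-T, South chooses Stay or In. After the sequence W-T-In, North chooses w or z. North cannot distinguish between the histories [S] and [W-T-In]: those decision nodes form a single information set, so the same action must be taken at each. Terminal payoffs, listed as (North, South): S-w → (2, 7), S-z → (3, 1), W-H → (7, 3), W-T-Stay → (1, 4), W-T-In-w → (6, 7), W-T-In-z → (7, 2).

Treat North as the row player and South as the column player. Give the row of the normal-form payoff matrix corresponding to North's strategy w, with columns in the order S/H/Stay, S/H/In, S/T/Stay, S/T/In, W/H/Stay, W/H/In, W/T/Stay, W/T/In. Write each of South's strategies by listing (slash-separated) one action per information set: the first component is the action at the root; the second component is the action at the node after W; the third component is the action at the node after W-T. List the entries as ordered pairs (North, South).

(2,7) (2,7) (2,7) (2,7) (7,3) (7,3) (1,4) (6,7)

vs S/H/Stay: South plays S → North plays w at [S] → (2, 7)
vs S/H/In: South plays S → North plays w at [S] → (2, 7)
vs S/T/Stay: South plays S → North plays w at [S] → (2, 7)
vs S/T/In: South plays S → North plays w at [S] → (2, 7)
vs W/H/Stay: South plays W → South plays H at [W] → (7, 3)
vs W/H/In: South plays W → South plays H at [W] → (7, 3)
vs W/T/Stay: South plays W → South plays T at [W] → South plays Stay at [W-T] → (1, 4)
vs W/T/In: South plays W → South plays T at [W] → South plays In at [W-T] → North plays w at [W-T-In] → (6, 7)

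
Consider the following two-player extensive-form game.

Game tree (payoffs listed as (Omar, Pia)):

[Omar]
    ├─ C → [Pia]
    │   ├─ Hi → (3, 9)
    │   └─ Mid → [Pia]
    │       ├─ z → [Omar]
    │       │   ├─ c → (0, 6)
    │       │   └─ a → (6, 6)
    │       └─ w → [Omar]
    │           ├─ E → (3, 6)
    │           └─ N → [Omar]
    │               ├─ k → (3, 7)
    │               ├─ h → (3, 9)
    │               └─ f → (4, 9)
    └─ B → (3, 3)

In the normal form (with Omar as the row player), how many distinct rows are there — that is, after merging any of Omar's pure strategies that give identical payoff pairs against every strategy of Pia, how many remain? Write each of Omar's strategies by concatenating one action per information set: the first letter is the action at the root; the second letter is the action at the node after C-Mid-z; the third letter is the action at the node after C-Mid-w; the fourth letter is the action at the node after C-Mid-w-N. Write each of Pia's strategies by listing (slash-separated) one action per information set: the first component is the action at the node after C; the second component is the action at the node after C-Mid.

Omar has 24 pure strategies: CcEk, CcEh, CcEf, CcNk, CcNh, CcNf, CaEk, CaEh, CaEf, CaNk, CaNh, CaNf, BcEk, BcEh, BcEf, BcNk, BcNh, BcNf, BaEk, BaEh, BaEf, BaNk, BaNh, BaNf. Columns: Hi/z, Hi/w, Mid/z, Mid/w.
{CcEk, CcEh, CcEf} → row (3,9) (3,9) (0,6) (3,6)
{CcNk} → row (3,9) (3,9) (0,6) (3,7)
{CcNh} → row (3,9) (3,9) (0,6) (3,9)
{CcNf} → row (3,9) (3,9) (0,6) (4,9)
{CaEk, CaEh, CaEf} → row (3,9) (3,9) (6,6) (3,6)
{CaNk} → row (3,9) (3,9) (6,6) (3,7)
{CaNh} → row (3,9) (3,9) (6,6) (3,9)
{CaNf} → row (3,9) (3,9) (6,6) (4,9)
{BcEk, BcEh, BcEf, BcNk, BcNh, BcNf, BaEk, BaEh, BaEf, BaNk, BaNh, BaNf} → row (3,3) (3,3) (3,3) (3,3)
That's 9 distinct rows out of 24 strategies.

9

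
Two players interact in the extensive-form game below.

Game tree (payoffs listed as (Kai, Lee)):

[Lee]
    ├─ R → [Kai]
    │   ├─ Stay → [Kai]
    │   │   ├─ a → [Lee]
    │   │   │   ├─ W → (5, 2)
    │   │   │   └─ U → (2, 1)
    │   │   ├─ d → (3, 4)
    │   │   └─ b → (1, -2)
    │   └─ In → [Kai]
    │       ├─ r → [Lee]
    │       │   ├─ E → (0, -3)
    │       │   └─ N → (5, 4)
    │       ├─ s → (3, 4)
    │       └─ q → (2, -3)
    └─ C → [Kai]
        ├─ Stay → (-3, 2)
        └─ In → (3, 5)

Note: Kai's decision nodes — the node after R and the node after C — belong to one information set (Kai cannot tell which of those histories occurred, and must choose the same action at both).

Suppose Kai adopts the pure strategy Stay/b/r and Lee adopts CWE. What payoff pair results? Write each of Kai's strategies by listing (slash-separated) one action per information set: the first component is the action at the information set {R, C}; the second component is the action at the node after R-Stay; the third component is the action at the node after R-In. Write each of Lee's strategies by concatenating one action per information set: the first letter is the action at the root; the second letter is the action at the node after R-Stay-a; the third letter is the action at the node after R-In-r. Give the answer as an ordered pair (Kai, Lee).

(-3, 2)

Trace the play path from the root:
  Lee plays C
  Kai plays Stay at [C]
→ terminal payoff (-3, 2).
(Kai's choice at the node after R-Stay is never reached on this path, so it doesn't affect the outcome.)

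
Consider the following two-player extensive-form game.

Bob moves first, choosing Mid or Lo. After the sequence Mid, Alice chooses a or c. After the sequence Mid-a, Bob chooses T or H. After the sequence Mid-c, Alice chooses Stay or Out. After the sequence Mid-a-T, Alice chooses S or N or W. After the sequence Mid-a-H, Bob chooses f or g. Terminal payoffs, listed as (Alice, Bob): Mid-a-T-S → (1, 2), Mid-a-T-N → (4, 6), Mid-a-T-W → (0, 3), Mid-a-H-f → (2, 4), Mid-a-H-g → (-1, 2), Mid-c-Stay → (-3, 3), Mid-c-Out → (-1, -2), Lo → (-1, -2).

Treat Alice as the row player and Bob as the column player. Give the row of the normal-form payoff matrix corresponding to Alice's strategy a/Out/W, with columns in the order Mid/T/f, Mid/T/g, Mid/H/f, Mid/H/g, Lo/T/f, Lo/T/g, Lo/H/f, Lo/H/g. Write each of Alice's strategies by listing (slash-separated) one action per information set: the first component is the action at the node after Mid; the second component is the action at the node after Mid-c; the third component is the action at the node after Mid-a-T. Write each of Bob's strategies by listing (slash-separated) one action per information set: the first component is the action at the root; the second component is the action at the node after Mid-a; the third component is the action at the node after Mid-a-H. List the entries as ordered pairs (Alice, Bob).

vs Mid/T/f: Bob plays Mid → Alice plays a at [Mid] → Bob plays T at [Mid-a] → Alice plays W at [Mid-a-T] → (0, 3)
vs Mid/T/g: Bob plays Mid → Alice plays a at [Mid] → Bob plays T at [Mid-a] → Alice plays W at [Mid-a-T] → (0, 3)
vs Mid/H/f: Bob plays Mid → Alice plays a at [Mid] → Bob plays H at [Mid-a] → Bob plays f at [Mid-a-H] → (2, 4)
vs Mid/H/g: Bob plays Mid → Alice plays a at [Mid] → Bob plays H at [Mid-a] → Bob plays g at [Mid-a-H] → (-1, 2)
vs Lo/T/f: Bob plays Lo → (-1, -2)
vs Lo/T/g: Bob plays Lo → (-1, -2)
vs Lo/H/f: Bob plays Lo → (-1, -2)
vs Lo/H/g: Bob plays Lo → (-1, -2)

(0,3) (0,3) (2,4) (-1,2) (-1,-2) (-1,-2) (-1,-2) (-1,-2)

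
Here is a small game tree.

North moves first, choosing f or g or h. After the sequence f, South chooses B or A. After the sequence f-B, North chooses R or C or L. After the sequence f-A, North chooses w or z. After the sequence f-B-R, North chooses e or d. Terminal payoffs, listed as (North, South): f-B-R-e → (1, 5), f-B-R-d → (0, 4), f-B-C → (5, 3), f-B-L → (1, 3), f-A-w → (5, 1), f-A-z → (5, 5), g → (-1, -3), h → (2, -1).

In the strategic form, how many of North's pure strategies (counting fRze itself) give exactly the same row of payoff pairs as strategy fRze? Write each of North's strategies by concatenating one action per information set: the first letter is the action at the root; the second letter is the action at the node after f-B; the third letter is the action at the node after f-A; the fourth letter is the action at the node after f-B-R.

1

Row for fRze (columns B, A): (1,5) (5,5).
Every one of North's information sets is on the play path for some reply by South when North follows fRze.
Changing the action at any of them therefore changes at least one column, so only fRze itself gives this row.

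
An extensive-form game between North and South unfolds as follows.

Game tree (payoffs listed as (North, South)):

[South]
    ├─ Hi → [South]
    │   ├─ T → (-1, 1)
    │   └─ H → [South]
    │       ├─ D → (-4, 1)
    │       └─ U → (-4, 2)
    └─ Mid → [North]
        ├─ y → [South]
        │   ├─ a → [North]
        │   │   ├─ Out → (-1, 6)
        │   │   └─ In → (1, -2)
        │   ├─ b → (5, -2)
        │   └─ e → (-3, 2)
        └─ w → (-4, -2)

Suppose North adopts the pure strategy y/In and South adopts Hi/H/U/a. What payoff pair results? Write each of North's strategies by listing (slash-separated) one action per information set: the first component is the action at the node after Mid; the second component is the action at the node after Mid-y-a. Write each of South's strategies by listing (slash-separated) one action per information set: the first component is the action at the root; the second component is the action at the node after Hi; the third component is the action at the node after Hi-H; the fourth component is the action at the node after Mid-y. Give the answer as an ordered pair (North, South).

(-4, 2)

Trace the play path from the root:
  South plays Hi
  South plays H at [Hi]
  South plays U at [Hi-H]
→ terminal payoff (-4, 2).
(North's choice at the node after Mid is never reached on this path, so it doesn't affect the outcome.)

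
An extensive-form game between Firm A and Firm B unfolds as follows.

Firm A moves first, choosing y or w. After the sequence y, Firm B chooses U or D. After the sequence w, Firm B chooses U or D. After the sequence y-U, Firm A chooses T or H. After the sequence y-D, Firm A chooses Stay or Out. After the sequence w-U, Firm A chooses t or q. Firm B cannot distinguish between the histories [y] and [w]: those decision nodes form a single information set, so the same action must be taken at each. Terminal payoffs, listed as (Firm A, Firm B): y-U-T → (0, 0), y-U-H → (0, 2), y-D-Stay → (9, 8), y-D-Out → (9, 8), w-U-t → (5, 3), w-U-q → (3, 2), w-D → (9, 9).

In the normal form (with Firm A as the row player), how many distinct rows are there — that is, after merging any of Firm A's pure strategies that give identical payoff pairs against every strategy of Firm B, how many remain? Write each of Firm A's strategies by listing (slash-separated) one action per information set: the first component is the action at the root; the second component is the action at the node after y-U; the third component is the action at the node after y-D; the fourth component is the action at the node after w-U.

Firm A has 16 pure strategies: y/T/Stay/t, y/T/Stay/q, y/T/Out/t, y/T/Out/q, y/H/Stay/t, y/H/Stay/q, y/H/Out/t, y/H/Out/q, w/T/Stay/t, w/T/Stay/q, w/T/Out/t, w/T/Out/q, w/H/Stay/t, w/H/Stay/q, w/H/Out/t, w/H/Out/q. Columns: U, D.
{y/T/Stay/t, y/T/Stay/q, y/T/Out/t, y/T/Out/q} → row (0,0) (9,8)
{y/H/Stay/t, y/H/Stay/q, y/H/Out/t, y/H/Out/q} → row (0,2) (9,8)
{w/T/Stay/t, w/T/Out/t, w/H/Stay/t, w/H/Out/t} → row (5,3) (9,9)
{w/T/Stay/q, w/T/Out/q, w/H/Stay/q, w/H/Out/q} → row (3,2) (9,9)
That's 4 distinct rows out of 16 strategies.

4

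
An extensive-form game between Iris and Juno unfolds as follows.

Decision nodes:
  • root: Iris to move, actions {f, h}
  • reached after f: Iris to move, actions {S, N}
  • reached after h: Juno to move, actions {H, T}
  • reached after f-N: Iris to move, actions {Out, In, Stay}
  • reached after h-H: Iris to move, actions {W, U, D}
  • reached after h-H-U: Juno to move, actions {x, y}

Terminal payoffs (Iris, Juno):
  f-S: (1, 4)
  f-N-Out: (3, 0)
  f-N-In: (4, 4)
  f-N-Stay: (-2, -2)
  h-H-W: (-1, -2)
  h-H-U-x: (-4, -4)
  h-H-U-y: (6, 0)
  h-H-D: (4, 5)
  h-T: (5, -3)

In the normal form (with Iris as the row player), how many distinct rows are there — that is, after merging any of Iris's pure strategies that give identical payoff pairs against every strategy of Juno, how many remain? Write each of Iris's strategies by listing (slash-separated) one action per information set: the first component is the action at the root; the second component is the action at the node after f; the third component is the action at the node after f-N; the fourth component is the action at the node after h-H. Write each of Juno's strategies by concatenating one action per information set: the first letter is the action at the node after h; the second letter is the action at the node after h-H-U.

Iris has 36 pure strategies: f/S/Out/W, f/S/Out/U, f/S/Out/D, f/S/In/W, f/S/In/U, f/S/In/D, f/S/Stay/W, f/S/Stay/U, f/S/Stay/D, f/N/Out/W, f/N/Out/U, f/N/Out/D, f/N/In/W, f/N/In/U, f/N/In/D, f/N/Stay/W, f/N/Stay/U, f/N/Stay/D, h/S/Out/W, h/S/Out/U, h/S/Out/D, h/S/In/W, h/S/In/U, h/S/In/D, h/S/Stay/W, h/S/Stay/U, h/S/Stay/D, h/N/Out/W, h/N/Out/U, h/N/Out/D, h/N/In/W, h/N/In/U, h/N/In/D, h/N/Stay/W, h/N/Stay/U, h/N/Stay/D. Columns: Hx, Hy, Tx, Ty.
{f/S/Out/W, f/S/Out/U, f/S/Out/D, f/S/In/W, f/S/In/U, f/S/In/D, f/S/Stay/W, f/S/Stay/U, f/S/Stay/D} → row (1,4) (1,4) (1,4) (1,4)
{f/N/Out/W, f/N/Out/U, f/N/Out/D} → row (3,0) (3,0) (3,0) (3,0)
{f/N/In/W, f/N/In/U, f/N/In/D} → row (4,4) (4,4) (4,4) (4,4)
{f/N/Stay/W, f/N/Stay/U, f/N/Stay/D} → row (-2,-2) (-2,-2) (-2,-2) (-2,-2)
{h/S/Out/W, h/S/In/W, h/S/Stay/W, h/N/Out/W, h/N/In/W, h/N/Stay/W} → row (-1,-2) (-1,-2) (5,-3) (5,-3)
{h/S/Out/U, h/S/In/U, h/S/Stay/U, h/N/Out/U, h/N/In/U, h/N/Stay/U} → row (-4,-4) (6,0) (5,-3) (5,-3)
{h/S/Out/D, h/S/In/D, h/S/Stay/D, h/N/Out/D, h/N/In/D, h/N/Stay/D} → row (4,5) (4,5) (5,-3) (5,-3)
That's 7 distinct rows out of 36 strategies.

7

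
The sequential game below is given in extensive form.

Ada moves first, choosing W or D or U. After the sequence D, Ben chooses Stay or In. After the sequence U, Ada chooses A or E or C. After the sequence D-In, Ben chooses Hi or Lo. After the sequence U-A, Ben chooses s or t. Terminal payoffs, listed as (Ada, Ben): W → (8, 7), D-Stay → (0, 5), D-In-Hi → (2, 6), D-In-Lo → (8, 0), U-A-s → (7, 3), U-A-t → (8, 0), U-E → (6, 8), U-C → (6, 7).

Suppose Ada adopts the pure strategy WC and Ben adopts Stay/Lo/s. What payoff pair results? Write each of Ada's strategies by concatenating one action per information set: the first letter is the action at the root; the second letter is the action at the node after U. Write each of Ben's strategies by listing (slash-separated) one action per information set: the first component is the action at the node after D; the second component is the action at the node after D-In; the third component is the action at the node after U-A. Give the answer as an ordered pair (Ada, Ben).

(8, 7)

Trace the play path from the root:
  Ada plays W
→ terminal payoff (8, 7).
(Ada's choice at the node after U is never reached on this path, so it doesn't affect the outcome.)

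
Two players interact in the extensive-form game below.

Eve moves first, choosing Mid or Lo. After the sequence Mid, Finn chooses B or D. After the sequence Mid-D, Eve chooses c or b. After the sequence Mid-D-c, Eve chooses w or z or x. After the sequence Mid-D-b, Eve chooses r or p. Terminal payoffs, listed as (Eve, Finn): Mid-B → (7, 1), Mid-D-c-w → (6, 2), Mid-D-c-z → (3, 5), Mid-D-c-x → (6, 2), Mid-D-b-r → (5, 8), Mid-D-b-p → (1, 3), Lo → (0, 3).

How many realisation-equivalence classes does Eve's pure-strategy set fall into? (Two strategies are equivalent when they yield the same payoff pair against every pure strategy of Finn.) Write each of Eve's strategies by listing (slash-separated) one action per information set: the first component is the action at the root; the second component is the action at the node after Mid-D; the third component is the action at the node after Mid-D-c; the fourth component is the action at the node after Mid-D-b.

Eve has 24 pure strategies: Mid/c/w/r, Mid/c/w/p, Mid/c/z/r, Mid/c/z/p, Mid/c/x/r, Mid/c/x/p, Mid/b/w/r, Mid/b/w/p, Mid/b/z/r, Mid/b/z/p, Mid/b/x/r, Mid/b/x/p, Lo/c/w/r, Lo/c/w/p, Lo/c/z/r, Lo/c/z/p, Lo/c/x/r, Lo/c/x/p, Lo/b/w/r, Lo/b/w/p, Lo/b/z/r, Lo/b/z/p, Lo/b/x/r, Lo/b/x/p. Columns: B, D.
{Mid/c/w/r, Mid/c/w/p, Mid/c/x/r, Mid/c/x/p} → row (7,1) (6,2)
{Mid/c/z/r, Mid/c/z/p} → row (7,1) (3,5)
{Mid/b/w/r, Mid/b/z/r, Mid/b/x/r} → row (7,1) (5,8)
{Mid/b/w/p, Mid/b/z/p, Mid/b/x/p} → row (7,1) (1,3)
{Lo/c/w/r, Lo/c/w/p, Lo/c/z/r, Lo/c/z/p, Lo/c/x/r, Lo/c/x/p, Lo/b/w/r, Lo/b/w/p, Lo/b/z/r, Lo/b/z/p, Lo/b/x/r, Lo/b/x/p} → row (0,3) (0,3)
That's 5 distinct rows out of 24 strategies.

5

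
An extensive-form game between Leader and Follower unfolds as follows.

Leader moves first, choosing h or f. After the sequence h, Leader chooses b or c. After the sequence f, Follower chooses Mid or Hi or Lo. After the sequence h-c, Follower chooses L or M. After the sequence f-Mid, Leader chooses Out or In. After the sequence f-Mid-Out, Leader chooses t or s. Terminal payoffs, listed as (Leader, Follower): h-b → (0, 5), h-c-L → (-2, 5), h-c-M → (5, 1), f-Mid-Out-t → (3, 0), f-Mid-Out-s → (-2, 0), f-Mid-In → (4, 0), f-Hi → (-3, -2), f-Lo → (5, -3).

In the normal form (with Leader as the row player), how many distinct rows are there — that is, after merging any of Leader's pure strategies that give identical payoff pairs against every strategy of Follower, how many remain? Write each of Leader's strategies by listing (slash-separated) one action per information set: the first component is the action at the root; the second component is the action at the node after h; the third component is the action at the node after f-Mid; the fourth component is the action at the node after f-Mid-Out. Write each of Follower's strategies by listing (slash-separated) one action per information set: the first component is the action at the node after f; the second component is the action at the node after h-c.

Leader has 16 pure strategies: h/b/Out/t, h/b/Out/s, h/b/In/t, h/b/In/s, h/c/Out/t, h/c/Out/s, h/c/In/t, h/c/In/s, f/b/Out/t, f/b/Out/s, f/b/In/t, f/b/In/s, f/c/Out/t, f/c/Out/s, f/c/In/t, f/c/In/s. Columns: Mid/L, Mid/M, Hi/L, Hi/M, Lo/L, Lo/M.
{h/b/Out/t, h/b/Out/s, h/b/In/t, h/b/In/s} → row (0,5) (0,5) (0,5) (0,5) (0,5) (0,5)
{h/c/Out/t, h/c/Out/s, h/c/In/t, h/c/In/s} → row (-2,5) (5,1) (-2,5) (5,1) (-2,5) (5,1)
{f/b/Out/t, f/c/Out/t} → row (3,0) (3,0) (-3,-2) (-3,-2) (5,-3) (5,-3)
{f/b/Out/s, f/c/Out/s} → row (-2,0) (-2,0) (-3,-2) (-3,-2) (5,-3) (5,-3)
{f/b/In/t, f/b/In/s, f/c/In/t, f/c/In/s} → row (4,0) (4,0) (-3,-2) (-3,-2) (5,-3) (5,-3)
That's 5 distinct rows out of 16 strategies.

5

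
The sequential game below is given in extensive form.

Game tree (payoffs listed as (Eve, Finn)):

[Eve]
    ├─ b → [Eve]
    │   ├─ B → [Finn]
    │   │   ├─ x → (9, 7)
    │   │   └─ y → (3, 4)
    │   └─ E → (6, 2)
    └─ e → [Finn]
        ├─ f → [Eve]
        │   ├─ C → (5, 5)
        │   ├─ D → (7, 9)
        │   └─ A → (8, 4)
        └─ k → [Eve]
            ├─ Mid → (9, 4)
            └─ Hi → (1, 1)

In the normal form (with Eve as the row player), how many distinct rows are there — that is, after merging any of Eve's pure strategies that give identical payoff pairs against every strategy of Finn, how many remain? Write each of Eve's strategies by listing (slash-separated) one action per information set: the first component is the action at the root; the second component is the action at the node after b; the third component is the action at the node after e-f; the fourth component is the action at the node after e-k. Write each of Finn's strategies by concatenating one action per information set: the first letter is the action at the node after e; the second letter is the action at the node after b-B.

8

Eve has 24 pure strategies: b/B/C/Mid, b/B/C/Hi, b/B/D/Mid, b/B/D/Hi, b/B/A/Mid, b/B/A/Hi, b/E/C/Mid, b/E/C/Hi, b/E/D/Mid, b/E/D/Hi, b/E/A/Mid, b/E/A/Hi, e/B/C/Mid, e/B/C/Hi, e/B/D/Mid, e/B/D/Hi, e/B/A/Mid, e/B/A/Hi, e/E/C/Mid, e/E/C/Hi, e/E/D/Mid, e/E/D/Hi, e/E/A/Mid, e/E/A/Hi. Columns: fx, fy, kx, ky.
{b/B/C/Mid, b/B/C/Hi, b/B/D/Mid, b/B/D/Hi, b/B/A/Mid, b/B/A/Hi} → row (9,7) (3,4) (9,7) (3,4)
{b/E/C/Mid, b/E/C/Hi, b/E/D/Mid, b/E/D/Hi, b/E/A/Mid, b/E/A/Hi} → row (6,2) (6,2) (6,2) (6,2)
{e/B/C/Mid, e/E/C/Mid} → row (5,5) (5,5) (9,4) (9,4)
{e/B/C/Hi, e/E/C/Hi} → row (5,5) (5,5) (1,1) (1,1)
{e/B/D/Mid, e/E/D/Mid} → row (7,9) (7,9) (9,4) (9,4)
{e/B/D/Hi, e/E/D/Hi} → row (7,9) (7,9) (1,1) (1,1)
{e/B/A/Mid, e/E/A/Mid} → row (8,4) (8,4) (9,4) (9,4)
{e/B/A/Hi, e/E/A/Hi} → row (8,4) (8,4) (1,1) (1,1)
That's 8 distinct rows out of 24 strategies.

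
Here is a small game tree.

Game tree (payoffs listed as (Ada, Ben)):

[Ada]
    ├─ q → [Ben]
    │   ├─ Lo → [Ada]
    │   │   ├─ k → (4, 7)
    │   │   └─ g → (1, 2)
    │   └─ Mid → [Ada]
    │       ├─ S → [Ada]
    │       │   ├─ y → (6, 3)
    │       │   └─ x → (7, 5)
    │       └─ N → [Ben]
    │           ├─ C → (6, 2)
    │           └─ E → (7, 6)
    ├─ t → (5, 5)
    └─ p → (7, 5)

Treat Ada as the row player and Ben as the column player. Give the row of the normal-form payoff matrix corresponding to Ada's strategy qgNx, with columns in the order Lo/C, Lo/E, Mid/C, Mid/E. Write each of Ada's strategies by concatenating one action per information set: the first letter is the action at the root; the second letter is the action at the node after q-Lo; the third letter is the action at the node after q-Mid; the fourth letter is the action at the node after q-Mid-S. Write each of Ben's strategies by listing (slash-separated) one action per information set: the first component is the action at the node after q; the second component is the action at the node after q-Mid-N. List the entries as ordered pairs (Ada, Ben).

(1,2) (1,2) (6,2) (7,6)

vs Lo/C: Ada plays q → Ben plays Lo at [q] → Ada plays g at [q-Lo] → (1, 2)
vs Lo/E: Ada plays q → Ben plays Lo at [q] → Ada plays g at [q-Lo] → (1, 2)
vs Mid/C: Ada plays q → Ben plays Mid at [q] → Ada plays N at [q-Mid] → Ben plays C at [q-Mid-N] → (6, 2)
vs Mid/E: Ada plays q → Ben plays Mid at [q] → Ada plays N at [q-Mid] → Ben plays E at [q-Mid-N] → (7, 6)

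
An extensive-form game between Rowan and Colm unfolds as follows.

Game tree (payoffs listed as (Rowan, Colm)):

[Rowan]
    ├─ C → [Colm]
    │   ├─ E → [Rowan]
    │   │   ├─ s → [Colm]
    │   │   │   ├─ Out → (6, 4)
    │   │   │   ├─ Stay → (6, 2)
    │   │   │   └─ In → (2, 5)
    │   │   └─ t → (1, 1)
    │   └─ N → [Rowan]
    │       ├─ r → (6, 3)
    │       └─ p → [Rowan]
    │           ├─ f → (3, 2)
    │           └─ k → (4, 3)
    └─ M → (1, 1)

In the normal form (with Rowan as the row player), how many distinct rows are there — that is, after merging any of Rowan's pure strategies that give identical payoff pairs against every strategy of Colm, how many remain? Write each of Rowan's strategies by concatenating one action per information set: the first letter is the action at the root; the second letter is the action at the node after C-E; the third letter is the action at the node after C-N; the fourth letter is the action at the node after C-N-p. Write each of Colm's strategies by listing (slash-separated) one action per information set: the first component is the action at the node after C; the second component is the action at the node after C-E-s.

Rowan has 16 pure strategies: Csrf, Csrk, Cspf, Cspk, Ctrf, Ctrk, Ctpf, Ctpk, Msrf, Msrk, Mspf, Mspk, Mtrf, Mtrk, Mtpf, Mtpk. Columns: E/Out, E/Stay, E/In, N/Out, N/Stay, N/In.
{Csrf, Csrk} → row (6,4) (6,2) (2,5) (6,3) (6,3) (6,3)
{Cspf} → row (6,4) (6,2) (2,5) (3,2) (3,2) (3,2)
{Cspk} → row (6,4) (6,2) (2,5) (4,3) (4,3) (4,3)
{Ctrf, Ctrk} → row (1,1) (1,1) (1,1) (6,3) (6,3) (6,3)
{Ctpf} → row (1,1) (1,1) (1,1) (3,2) (3,2) (3,2)
{Ctpk} → row (1,1) (1,1) (1,1) (4,3) (4,3) (4,3)
{Msrf, Msrk, Mspf, Mspk, Mtrf, Mtrk, Mtpf, Mtpk} → row (1,1) (1,1) (1,1) (1,1) (1,1) (1,1)
That's 7 distinct rows out of 16 strategies.

7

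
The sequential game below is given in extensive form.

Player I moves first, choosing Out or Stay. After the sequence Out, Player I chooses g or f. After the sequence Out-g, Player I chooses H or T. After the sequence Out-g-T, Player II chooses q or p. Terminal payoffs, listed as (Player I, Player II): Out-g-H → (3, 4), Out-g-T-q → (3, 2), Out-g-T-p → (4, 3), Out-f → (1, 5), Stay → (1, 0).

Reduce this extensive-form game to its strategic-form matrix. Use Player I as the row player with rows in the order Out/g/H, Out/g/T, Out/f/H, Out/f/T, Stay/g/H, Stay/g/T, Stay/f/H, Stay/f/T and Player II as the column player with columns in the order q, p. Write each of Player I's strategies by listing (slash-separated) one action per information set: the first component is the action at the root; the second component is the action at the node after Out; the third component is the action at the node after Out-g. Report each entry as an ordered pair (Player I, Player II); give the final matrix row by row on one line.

Row Out/g/H: q→(3,4), p→(3,4)
Row Out/g/T: q→(3,2), p→(4,3)
Row Out/f/H: q→(1,5), p→(1,5)
Row Out/f/T: q→(1,5), p→(1,5)
Row Stay/g/H: q→(1,0), p→(1,0)
Row Stay/g/T: q→(1,0), p→(1,0)
Row Stay/f/H: q→(1,0), p→(1,0)
Row Stay/f/T: q→(1,0), p→(1,0)

Out/g/H: (3,4) (3,4) | Out/g/T: (3,2) (4,3) | Out/f/H: (1,5) (1,5) | Out/f/T: (1,5) (1,5) | Stay/g/H: (1,0) (1,0) | Stay/g/T: (1,0) (1,0) | Stay/f/H: (1,0) (1,0) | Stay/f/T: (1,0) (1,0)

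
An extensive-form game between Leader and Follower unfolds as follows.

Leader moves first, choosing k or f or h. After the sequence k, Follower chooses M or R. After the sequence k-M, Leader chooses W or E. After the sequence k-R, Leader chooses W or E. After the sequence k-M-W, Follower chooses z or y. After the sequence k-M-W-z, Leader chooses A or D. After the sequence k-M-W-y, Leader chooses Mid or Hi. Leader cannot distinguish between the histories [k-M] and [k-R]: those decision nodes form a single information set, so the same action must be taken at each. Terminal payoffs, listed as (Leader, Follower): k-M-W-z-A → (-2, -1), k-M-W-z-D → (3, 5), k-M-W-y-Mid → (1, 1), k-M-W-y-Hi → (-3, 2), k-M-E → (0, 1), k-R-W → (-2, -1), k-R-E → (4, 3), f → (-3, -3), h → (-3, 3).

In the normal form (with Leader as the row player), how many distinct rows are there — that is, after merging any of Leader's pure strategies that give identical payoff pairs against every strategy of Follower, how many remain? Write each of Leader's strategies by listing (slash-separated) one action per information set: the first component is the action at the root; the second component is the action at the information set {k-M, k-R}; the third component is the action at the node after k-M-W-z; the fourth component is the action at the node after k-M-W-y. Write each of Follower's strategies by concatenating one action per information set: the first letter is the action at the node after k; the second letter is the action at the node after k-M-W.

7

Leader has 24 pure strategies: k/W/A/Mid, k/W/A/Hi, k/W/D/Mid, k/W/D/Hi, k/E/A/Mid, k/E/A/Hi, k/E/D/Mid, k/E/D/Hi, f/W/A/Mid, f/W/A/Hi, f/W/D/Mid, f/W/D/Hi, f/E/A/Mid, f/E/A/Hi, f/E/D/Mid, f/E/D/Hi, h/W/A/Mid, h/W/A/Hi, h/W/D/Mid, h/W/D/Hi, h/E/A/Mid, h/E/A/Hi, h/E/D/Mid, h/E/D/Hi. Columns: Mz, My, Rz, Ry.
{k/W/A/Mid} → row (-2,-1) (1,1) (-2,-1) (-2,-1)
{k/W/A/Hi} → row (-2,-1) (-3,2) (-2,-1) (-2,-1)
{k/W/D/Mid} → row (3,5) (1,1) (-2,-1) (-2,-1)
{k/W/D/Hi} → row (3,5) (-3,2) (-2,-1) (-2,-1)
{k/E/A/Mid, k/E/A/Hi, k/E/D/Mid, k/E/D/Hi} → row (0,1) (0,1) (4,3) (4,3)
{f/W/A/Mid, f/W/A/Hi, f/W/D/Mid, f/W/D/Hi, f/E/A/Mid, f/E/A/Hi, f/E/D/Mid, f/E/D/Hi} → row (-3,-3) (-3,-3) (-3,-3) (-3,-3)
{h/W/A/Mid, h/W/A/Hi, h/W/D/Mid, h/W/D/Hi, h/E/A/Mid, h/E/A/Hi, h/E/D/Mid, h/E/D/Hi} → row (-3,3) (-3,3) (-3,3) (-3,3)
That's 7 distinct rows out of 24 strategies.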